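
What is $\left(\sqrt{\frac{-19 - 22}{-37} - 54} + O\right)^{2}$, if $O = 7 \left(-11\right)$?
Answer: $\frac{\left(2849 - i \sqrt{72409}\right)^{2}}{1369} \approx 5876.1 - 1120.0 i$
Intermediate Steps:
$O = -77$
$\left(\sqrt{\frac{-19 - 22}{-37} - 54} + O\right)^{2} = \left(\sqrt{\frac{-19 - 22}{-37} - 54} - 77\right)^{2} = \left(\sqrt{\left(-19 - 22\right) \left(- \frac{1}{37}\right) - 54} - 77\right)^{2} = \left(\sqrt{\left(-41\right) \left(- \frac{1}{37}\right) - 54} - 77\right)^{2} = \left(\sqrt{\frac{41}{37} - 54} - 77\right)^{2} = \left(\sqrt{- \frac{1957}{37}} - 77\right)^{2} = \left(\frac{i \sqrt{72409}}{37} - 77\right)^{2} = \left(-77 + \frac{i \sqrt{72409}}{37}\right)^{2}$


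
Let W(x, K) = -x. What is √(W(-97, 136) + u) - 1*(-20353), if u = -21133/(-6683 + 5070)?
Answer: 20353 + √286459122/1613 ≈ 20364.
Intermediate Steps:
u = 21133/1613 (u = -21133/(-1613) = -21133*(-1/1613) = 21133/1613 ≈ 13.102)
√(W(-97, 136) + u) - 1*(-20353) = √(-1*(-97) + 21133/1613) - 1*(-20353) = √(97 + 21133/1613) + 20353 = √(177594/1613) + 20353 = √286459122/1613 + 20353 = 20353 + √286459122/1613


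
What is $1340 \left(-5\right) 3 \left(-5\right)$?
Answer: $100500$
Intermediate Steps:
$1340 \left(-5\right) 3 \left(-5\right) = 1340 \left(\left(-15\right) \left(-5\right)\right) = 1340 \cdot 75 = 100500$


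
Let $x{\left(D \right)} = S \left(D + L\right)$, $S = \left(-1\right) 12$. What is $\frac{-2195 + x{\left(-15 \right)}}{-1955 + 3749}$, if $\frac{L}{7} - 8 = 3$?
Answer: $- \frac{2939}{1794} \approx -1.6382$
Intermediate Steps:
$L = 77$ ($L = 56 + 7 \cdot 3 = 56 + 21 = 77$)
$S = -12$
$x{\left(D \right)} = -924 - 12 D$ ($x{\left(D \right)} = - 12 \left(D + 77\right) = - 12 \left(77 + D\right) = -924 - 12 D$)
$\frac{-2195 + x{\left(-15 \right)}}{-1955 + 3749} = \frac{-2195 - 744}{-1955 + 3749} = \frac{-2195 + \left(-924 + 180\right)}{1794} = \left(-2195 - 744\right) \frac{1}{1794} = \left(-2939\right) \frac{1}{1794} = - \frac{2939}{1794}$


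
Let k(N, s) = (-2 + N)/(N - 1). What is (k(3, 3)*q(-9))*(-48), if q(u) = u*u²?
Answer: 17496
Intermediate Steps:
k(N, s) = (-2 + N)/(-1 + N)
q(u) = u³
(k(3, 3)*q(-9))*(-48) = (((-2 + 3)/(-1 + 3))*(-9)³)*(-48) = ((1/2)*(-729))*(-48) = (((½)*1)*(-729))*(-48) = ((½)*(-729))*(-48) = -729/2*(-48) = 17496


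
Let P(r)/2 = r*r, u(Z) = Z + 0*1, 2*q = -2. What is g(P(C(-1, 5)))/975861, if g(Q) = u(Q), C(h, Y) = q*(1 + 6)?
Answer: 98/975861 ≈ 0.00010042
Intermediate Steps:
q = -1 (q = (½)*(-2) = -1)
u(Z) = Z (u(Z) = Z + 0 = Z)
C(h, Y) = -7 (C(h, Y) = -(1 + 6) = -1*7 = -7)
P(r) = 2*r² (P(r) = 2*(r*r) = 2*r²)
g(Q) = Q
g(P(C(-1, 5)))/975861 = (2*(-7)²)/975861 = (2*49)*(1/975861) = 98*(1/975861) = 98/975861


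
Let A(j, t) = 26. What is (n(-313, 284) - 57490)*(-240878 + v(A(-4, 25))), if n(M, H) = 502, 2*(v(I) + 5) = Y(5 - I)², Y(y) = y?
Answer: 13714874550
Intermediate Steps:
v(I) = -5 + (5 - I)²/2
(n(-313, 284) - 57490)*(-240878 + v(A(-4, 25))) = (502 - 57490)*(-240878 + (-5 + (-5 + 26)²/2)) = -56988*(-240878 + (-5 + (½)*21²)) = -56988*(-240878 + (-5 + (½)*441)) = -56988*(-240878 + (-5 + 441/2)) = -56988*(-240878 + 431/2) = -56988*(-481325/2) = 13714874550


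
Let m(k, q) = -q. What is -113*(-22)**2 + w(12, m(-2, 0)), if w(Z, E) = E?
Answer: -54692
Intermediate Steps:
-113*(-22)**2 + w(12, m(-2, 0)) = -113*(-22)**2 - 1*0 = -113*484 + 0 = -54692 + 0 = -54692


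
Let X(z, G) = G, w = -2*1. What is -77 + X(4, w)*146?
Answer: -369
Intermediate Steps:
w = -2
-77 + X(4, w)*146 = -77 - 2*146 = -77 - 292 = -369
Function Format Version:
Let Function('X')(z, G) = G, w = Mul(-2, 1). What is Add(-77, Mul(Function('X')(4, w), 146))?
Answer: -369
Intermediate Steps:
w = -2
Add(-77, Mul(Function('X')(4, w), 146)) = Add(-77, Mul(-2, 146)) = Add(-77, -292) = -369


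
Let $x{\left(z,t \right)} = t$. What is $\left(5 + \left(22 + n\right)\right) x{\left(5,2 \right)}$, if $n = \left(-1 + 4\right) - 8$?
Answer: $44$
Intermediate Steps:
$n = -5$ ($n = 3 - 8 = -5$)
$\left(5 + \left(22 + n\right)\right) x{\left(5,2 \right)} = \left(5 + \left(22 - 5\right)\right) 2 = \left(5 + 17\right) 2 = 22 \cdot 2 = 44$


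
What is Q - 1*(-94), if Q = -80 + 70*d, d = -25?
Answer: -1736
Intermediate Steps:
Q = -1830 (Q = -80 + 70*(-25) = -80 - 1750 = -1830)
Q - 1*(-94) = -1830 - 1*(-94) = -1830 + 94 = -1736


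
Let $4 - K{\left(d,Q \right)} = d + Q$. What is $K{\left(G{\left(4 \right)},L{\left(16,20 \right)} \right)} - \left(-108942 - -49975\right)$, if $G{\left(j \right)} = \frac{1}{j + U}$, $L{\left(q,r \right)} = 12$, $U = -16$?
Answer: $\frac{707509}{12} \approx 58959.0$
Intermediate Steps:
$G{\left(j \right)} = \frac{1}{-16 + j}$ ($G{\left(j \right)} = \frac{1}{j - 16} = \frac{1}{-16 + j}$)
$K{\left(d,Q \right)} = 4 - Q - d$ ($K{\left(d,Q \right)} = 4 - \left(d + Q\right) = 4 - \left(Q + d\right) = 4 - Q - d$)
$K{\left(G{\left(4 \right)},L{\left(16,20 \right)} \right)} - \left(-108942 - -49975\right) = \left(4 - 12 - \frac{1}{-16 + 4}\right) - \left(-108942 - -49975\right) = \left(4 - 12 - \frac{1}{-12}\right) - \left(-108942 + 49975\right) = \left(4 - 12 - - \frac{1}{12}\right) - -58967 = \left(4 - 12 + \frac{1}{12}\right) + 58967 = - \frac{95}{12} + 58967 = \frac{707509}{12}$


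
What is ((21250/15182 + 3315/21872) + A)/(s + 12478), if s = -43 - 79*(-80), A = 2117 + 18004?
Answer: 3340954266757/3113899251760 ≈ 1.0729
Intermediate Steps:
A = 20121
s = 6277 (s = -43 + 6320 = 6277)
((21250/15182 + 3315/21872) + A)/(s + 12478) = ((21250/15182 + 3315/21872) + 20121)/(6277 + 12478) = ((21250*(1/15182) + 3315*(1/21872)) + 20121)/18755 = ((10625/7591 + 3315/21872) + 20121)*(1/18755) = (257554165/166030352 + 20121)*(1/18755) = (3340954266757/166030352)*(1/18755) = 3340954266757/3113899251760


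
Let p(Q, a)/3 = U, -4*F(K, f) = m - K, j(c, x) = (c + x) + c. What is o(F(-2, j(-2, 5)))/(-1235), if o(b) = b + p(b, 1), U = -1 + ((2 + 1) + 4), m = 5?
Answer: -1/76 ≈ -0.013158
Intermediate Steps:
j(c, x) = x + 2*c
F(K, f) = -5/4 + K/4 (F(K, f) = -(5 - K)/4 = -5/4 + K/4)
U = 6 (U = -1 + (3 + 4) = -1 + 7 = 6)
p(Q, a) = 18 (p(Q, a) = 3*6 = 18)
o(b) = 18 + b (o(b) = b + 18 = 18 + b)
o(F(-2, j(-2, 5)))/(-1235) = (18 + (-5/4 + (¼)*(-2)))/(-1235) = (18 + (-5/4 - ½))*(-1/1235) = (18 - 7/4)*(-1/1235) = (65/4)*(-1/1235) = -1/76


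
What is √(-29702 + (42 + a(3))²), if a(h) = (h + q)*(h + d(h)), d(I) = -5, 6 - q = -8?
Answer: I*√29638 ≈ 172.16*I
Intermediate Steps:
q = 14 (q = 6 - 1*(-8) = 6 + 8 = 14)
a(h) = (-5 + h)*(14 + h) (a(h) = (h + 14)*(h - 5) = (14 + h)*(-5 + h) = (-5 + h)*(14 + h))
√(-29702 + (42 + a(3))²) = √(-29702 + (42 + (-70 + 3² + 9*3))²) = √(-29702 + (42 + (-70 + 9 + 27))²) = √(-29702 + (42 - 34)²) = √(-29702 + 8²) = √(-29702 + 64) = √(-29638) = I*√29638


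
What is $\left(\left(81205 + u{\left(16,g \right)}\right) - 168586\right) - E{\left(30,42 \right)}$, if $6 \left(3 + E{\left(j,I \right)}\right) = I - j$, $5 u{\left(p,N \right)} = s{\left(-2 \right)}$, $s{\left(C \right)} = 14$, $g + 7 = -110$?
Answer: $- \frac{436886}{5} \approx -87377.0$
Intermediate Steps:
$g = -117$ ($g = -7 - 110 = -117$)
$u{\left(p,N \right)} = \frac{14}{5}$ ($u{\left(p,N \right)} = \frac{1}{5} \cdot 14 = \frac{14}{5}$)
$E{\left(j,I \right)} = -3 - \frac{j}{6} + \frac{I}{6}$ ($E{\left(j,I \right)} = -3 + \frac{I - j}{6} = -3 + \left(- \frac{j}{6} + \frac{I}{6}\right) = -3 - \frac{j}{6} + \frac{I}{6}$)
$\left(\left(81205 + u{\left(16,g \right)}\right) - 168586\right) - E{\left(30,42 \right)} = \left(\left(81205 + \frac{14}{5}\right) - 168586\right) - \left(-3 - 5 + \frac{1}{6} \cdot 42\right) = \left(\frac{406039}{5} - 168586\right) - \left(-3 - 5 + 7\right) = - \frac{436891}{5} - -1 = - \frac{436891}{5} + 1 = - \frac{436886}{5}$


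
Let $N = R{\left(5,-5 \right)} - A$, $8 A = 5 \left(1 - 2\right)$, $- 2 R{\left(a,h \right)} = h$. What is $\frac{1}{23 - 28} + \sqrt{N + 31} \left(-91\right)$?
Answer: $- \frac{1}{5} - \frac{91 \sqrt{546}}{4} \approx -531.79$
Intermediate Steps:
$R{\left(a,h \right)} = - \frac{h}{2}$
$A = - \frac{5}{8}$ ($A = \frac{5 \left(1 - 2\right)}{8} = \frac{5 \left(-1\right)}{8} = \frac{1}{8} \left(-5\right) = - \frac{5}{8} \approx -0.625$)
$N = \frac{25}{8}$ ($N = \left(- \frac{1}{2}\right) \left(-5\right) - - \frac{5}{8} = \frac{5}{2} + \frac{5}{8} = \frac{25}{8} \approx 3.125$)
$\frac{1}{23 - 28} + \sqrt{N + 31} \left(-91\right) = \frac{1}{23 - 28} + \sqrt{\frac{25}{8} + 31} \left(-91\right) = \frac{1}{-5} + \sqrt{\frac{273}{8}} \left(-91\right) = - \frac{1}{5} + \frac{\sqrt{546}}{4} \left(-91\right) = - \frac{1}{5} - \frac{91 \sqrt{546}}{4}$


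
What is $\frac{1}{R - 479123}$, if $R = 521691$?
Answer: $\frac{1}{42568} \approx 2.3492 \cdot 10^{-5}$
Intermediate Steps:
$\frac{1}{R - 479123} = \frac{1}{521691 - 479123} = \frac{1}{42568}$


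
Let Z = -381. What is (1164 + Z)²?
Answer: 613089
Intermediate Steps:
(1164 + Z)² = (1164 - 381)² = 783² = 613089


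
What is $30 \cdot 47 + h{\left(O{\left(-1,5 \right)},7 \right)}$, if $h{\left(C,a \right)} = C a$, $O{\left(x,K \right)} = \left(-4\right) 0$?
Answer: $1410$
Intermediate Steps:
$O{\left(x,K \right)} = 0$
$30 \cdot 47 + h{\left(O{\left(-1,5 \right)},7 \right)} = 30 \cdot 47 + 0 \cdot 7 = 1410 + 0 = 1410$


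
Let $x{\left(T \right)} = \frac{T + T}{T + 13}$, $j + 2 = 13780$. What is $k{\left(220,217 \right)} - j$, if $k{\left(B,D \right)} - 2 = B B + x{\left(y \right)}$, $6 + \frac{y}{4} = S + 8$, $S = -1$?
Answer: $\frac{588616}{17} \approx 34625.0$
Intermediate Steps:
$j = 13778$ ($j = -2 + 13780 = 13778$)
$y = 4$ ($y = -24 + 4 \left(-1 + 8\right) = -24 + 4 \cdot 7 = -24 + 28 = 4$)
$x{\left(T \right)} = \frac{2 T}{13 + T}$
$k{\left(B,D \right)} = \frac{42}{17} + B^{2}$ ($k{\left(B,D \right)} = 2 + \left(B B + 2 \cdot 4 \frac{1}{13 + 4}\right) = 2 + \left(B^{2} + 2 \cdot 4 \cdot \frac{1}{17}\right) = 2 + \left(B^{2} + \frac{8}{17}\right) = 2 + \left(\frac{8}{17} + B^{2}\right) = \frac{42}{17} + B^{2}$)
$k{\left(220,217 \right)} - j = \left(\frac{42}{17} + 220^{2}\right) - 13778 = \left(\frac{42}{17} + 48400\right) - 13778 = \frac{822842}{17} - 13778 = \frac{588616}{17}$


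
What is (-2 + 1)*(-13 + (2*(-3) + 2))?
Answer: 17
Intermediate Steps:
(-2 + 1)*(-13 + (2*(-3) + 2)) = -(-13 + (-6 + 2)) = -(-13 - 4) = -1*(-17) = 17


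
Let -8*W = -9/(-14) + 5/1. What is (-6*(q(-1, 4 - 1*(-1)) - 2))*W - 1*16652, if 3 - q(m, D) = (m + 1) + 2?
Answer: -932749/56 ≈ -16656.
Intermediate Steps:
q(m, D) = -m (q(m, D) = 3 - ((m + 1) + 2) = 3 - ((1 + m) + 2) = 3 - (3 + m) = 3 + (-3 - m) = -m)
W = -79/112 (W = -(-9/(-14) + 5/1)/8 = -(-9*(-1/14) + 5*1)/8 = -(9/14 + 5)/8 = -⅛*79/14 = -79/112 ≈ -0.70536)
(-6*(q(-1, 4 - 1*(-1)) - 2))*W - 1*16652 = -6*(-1*(-1) - 2)*(-79/112) - 1*16652 = -6*(1 - 2)*(-79/112) - 16652 = -6*(-1)*(-79/112) - 16652 = 6*(-79/112) - 16652 = -237/56 - 16652 = -932749/56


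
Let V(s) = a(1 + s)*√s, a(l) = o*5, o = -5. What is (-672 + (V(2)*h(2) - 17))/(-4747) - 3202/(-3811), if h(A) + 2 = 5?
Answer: 17825673/18090817 + 75*√2/4747 ≈ 1.0077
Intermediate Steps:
a(l) = -25 (a(l) = -5*5 = -25)
V(s) = -25*√s
h(A) = 3 (h(A) = -2 + 5 = 3)
(-672 + (V(2)*h(2) - 17))/(-4747) - 3202/(-3811) = (-672 + (-25*√2*3 - 17))/(-4747) - 3202/(-3811) = (-672 + (-75*√2 - 17))*(-1/4747) - 3202*(-1/3811) = (-672 + (-17 - 75*√2))*(-1/4747) + 3202/3811 = (-689 - 75*√2)*(-1/4747) + 3202/3811 = (689/4747 + 75*√2/4747) + 3202/3811 = 17825673/18090817 + 75*√2/4747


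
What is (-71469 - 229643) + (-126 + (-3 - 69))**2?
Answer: -261908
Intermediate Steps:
(-71469 - 229643) + (-126 + (-3 - 69))**2 = -301112 + (-126 - 72)**2 = -301112 + (-198)**2 = -301112 + 39204 = -261908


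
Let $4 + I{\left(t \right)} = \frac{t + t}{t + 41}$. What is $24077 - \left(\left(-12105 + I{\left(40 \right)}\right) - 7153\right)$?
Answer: $\frac{3510379}{81} \approx 43338.0$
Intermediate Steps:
$I{\left(t \right)} = -4 + \frac{2 t}{41 + t}$ ($I{\left(t \right)} = -4 + \frac{t + t}{t + 41} = -4 + \frac{2 t}{41 + t}$)
$24077 - \left(\left(-12105 + I{\left(40 \right)}\right) - 7153\right) = 24077 - \left(\left(-12105 + \frac{2 \left(-82 - 40\right)}{41 + 40}\right) - 7153\right) = 24077 - \left(\left(-12105 + \frac{2 \left(-82 - 40\right)}{81}\right) - 7153\right) = 24077 - \left(\left(-12105 + 2 \cdot \frac{1}{81} \left(-122\right)\right) - 7153\right) = 24077 - \left(\left(-12105 - \frac{244}{81}\right) - 7153\right) = 24077 - \left(- \frac{980749}{81} - 7153\right) = 24077 - - \frac{1560142}{81} = 24077 + \frac{1560142}{81} = \frac{3510379}{81}$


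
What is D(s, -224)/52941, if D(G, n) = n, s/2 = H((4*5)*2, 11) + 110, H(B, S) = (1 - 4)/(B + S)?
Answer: -32/7563 ≈ -0.0042311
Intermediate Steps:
H(B, S) = -3/(B + S)
s = 3738/17 (s = 2*(-3/((4*5)*2 + 11) + 110) = 2*(-3/(20*2 + 11) + 110) = 2*(-3/(40 + 11) + 110) = 2*(-3/51 + 110) = 2*(-3*1/51 + 110) = 2*(-1/17 + 110) = 2*(1869/17) = 3738/17 ≈ 219.88)
D(s, -224)/52941 = -224/52941 = -224*1/52941 = -32/7563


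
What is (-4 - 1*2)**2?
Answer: 36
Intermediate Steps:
(-4 - 1*2)**2 = (-4 - 2)**2 = (-6)**2 = 36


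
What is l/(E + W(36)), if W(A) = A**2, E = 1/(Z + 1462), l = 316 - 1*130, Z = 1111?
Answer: 478578/3334609 ≈ 0.14352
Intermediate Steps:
l = 186 (l = 316 - 130 = 186)
E = 1/2573 (E = 1/(1111 + 1462) = 1/2573 ≈ 0.00038865)
l/(E + W(36)) = 186/(1/2573 + 36**2) = 186/(1/2573 + 1296) = 186/(3334609/2573) = (2573/3334609)*186 = 478578/3334609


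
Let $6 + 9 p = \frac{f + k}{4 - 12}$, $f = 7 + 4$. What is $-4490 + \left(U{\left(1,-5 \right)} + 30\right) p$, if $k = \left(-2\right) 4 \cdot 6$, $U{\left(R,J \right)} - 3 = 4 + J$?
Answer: $- \frac{40454}{9} \approx -4494.9$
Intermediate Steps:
$f = 11$
$U{\left(R,J \right)} = 7 + J$ ($U{\left(R,J \right)} = 3 + \left(4 + J\right) = 7 + J$)
$k = -48$ ($k = \left(-8\right) 6 = -48$)
$p = - \frac{11}{72}$ ($p = - \frac{2}{3} + \frac{\left(11 - 48\right) \frac{1}{4 - 12}}{9} = - \frac{2}{3} + \frac{\left(-37\right) \frac{1}{-8}}{9} = - \frac{2}{3} + \frac{\left(-37\right) \left(- \frac{1}{8}\right)}{9} = - \frac{2}{3} + \frac{1}{9} \cdot \frac{37}{8} = - \frac{2}{3} + \frac{37}{72} = - \frac{11}{72} \approx -0.15278$)
$-4490 + \left(U{\left(1,-5 \right)} + 30\right) p = -4490 + \left(\left(7 - 5\right) + 30\right) \left(- \frac{11}{72}\right) = -4490 + \left(2 + 30\right) \left(- \frac{11}{72}\right) = -4490 + 32 \left(- \frac{11}{72}\right) = -4490 - \frac{44}{9} = - \frac{40454}{9}$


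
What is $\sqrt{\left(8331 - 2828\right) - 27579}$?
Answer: $2 i \sqrt{5519} \approx 148.58 i$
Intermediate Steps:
$\sqrt{\left(8331 - 2828\right) - 27579} = \sqrt{5503 - 27579} = \sqrt{-22076} = 2 i \sqrt{5519}$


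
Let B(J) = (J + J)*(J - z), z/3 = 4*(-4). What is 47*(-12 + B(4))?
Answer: 18988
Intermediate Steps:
z = -48 (z = 3*(4*(-4)) = 3*(-16) = -48)
B(J) = 2*J*(48 + J) (B(J) = (J + J)*(J - 1*(-48)) = (2*J)*(J + 48) = (2*J)*(48 + J) = 2*J*(48 + J))
47*(-12 + B(4)) = 47*(-12 + 2*4*(48 + 4)) = 47*(-12 + 2*4*52) = 47*(-12 + 416) = 47*404 = 18988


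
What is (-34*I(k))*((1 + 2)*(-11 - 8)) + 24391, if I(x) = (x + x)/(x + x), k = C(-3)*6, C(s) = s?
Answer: 26329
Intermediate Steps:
k = -18 (k = -3*6 = -18)
I(x) = 1 (I(x) = (2*x)/((2*x)) = (2*x)*(1/(2*x)) = 1)
(-34*I(k))*((1 + 2)*(-11 - 8)) + 24391 = (-34*1)*((1 + 2)*(-11 - 8)) + 24391 = -102*(-19) + 24391 = -34*(-57) + 24391 = 1938 + 24391 = 26329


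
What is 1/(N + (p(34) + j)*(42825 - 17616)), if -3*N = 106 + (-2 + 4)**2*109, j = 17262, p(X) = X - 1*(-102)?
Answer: 3/1315758004 ≈ 2.2801e-9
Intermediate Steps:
p(X) = 102 + X (p(X) = X + 102 = 102 + X)
N = -542/3 (N = -(106 + (-2 + 4)**2*109)/3 = -(106 + 2**2*109)/3 = -(106 + 4*109)/3 = -(106 + 436)/3 = -1/3*542 = -542/3 ≈ -180.67)
1/(N + (p(34) + j)*(42825 - 17616)) = 1/(-542/3 + ((102 + 34) + 17262)*(42825 - 17616)) = 1/(-542/3 + (136 + 17262)*25209) = 1/(-542/3 + 17398*25209) = 1/(-542/3 + 438586182) = 1/(1315758004/3) = 3/1315758004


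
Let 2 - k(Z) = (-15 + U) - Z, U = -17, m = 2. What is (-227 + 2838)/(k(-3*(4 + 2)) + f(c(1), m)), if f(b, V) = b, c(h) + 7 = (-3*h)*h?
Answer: 2611/6 ≈ 435.17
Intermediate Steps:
c(h) = -7 - 3*h² (c(h) = -7 + (-3*h)*h = -7 - 3*h²)
k(Z) = 34 + Z (k(Z) = 2 - ((-15 - 17) - Z) = 2 - (-32 - Z) = 2 + (32 + Z) = 34 + Z)
(-227 + 2838)/(k(-3*(4 + 2)) + f(c(1), m)) = (-227 + 2838)/((34 - 3*(4 + 2)) + (-7 - 3*1²)) = 2611/((34 - 3*6) + (-7 - 3*1)) = 2611/((34 - 18) + (-7 - 3)) = 2611/(16 - 10) = 2611/6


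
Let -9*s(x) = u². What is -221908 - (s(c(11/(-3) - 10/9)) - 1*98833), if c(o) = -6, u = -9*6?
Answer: -122751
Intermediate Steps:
u = -54
s(x) = -324 (s(x) = -⅑*(-54)² = -⅑*2916 = -324)
-221908 - (s(c(11/(-3) - 10/9)) - 1*98833) = -221908 - (-324 - 1*98833) = -221908 - (-324 - 98833) = -221908 - 1*(-99157) = -221908 + 99157 = -122751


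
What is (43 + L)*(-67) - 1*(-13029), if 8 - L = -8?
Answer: 9076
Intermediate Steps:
L = 16 (L = 8 - 1*(-8) = 8 + 8 = 16)
(43 + L)*(-67) - 1*(-13029) = (43 + 16)*(-67) - 1*(-13029) = 59*(-67) + 13029 = -3953 + 13029 = 9076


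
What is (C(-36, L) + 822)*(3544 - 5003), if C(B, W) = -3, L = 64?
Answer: -1194921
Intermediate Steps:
(C(-36, L) + 822)*(3544 - 5003) = (-3 + 822)*(3544 - 5003) = 819*(-1459) = -1194921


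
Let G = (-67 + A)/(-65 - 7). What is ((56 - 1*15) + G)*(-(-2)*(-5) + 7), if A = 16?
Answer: -1001/8 ≈ -125.13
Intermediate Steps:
G = 17/24 (G = (-67 + 16)/(-65 - 7) = -51/(-72) = -51*(-1/72) = 17/24 ≈ 0.70833)
((56 - 1*15) + G)*(-(-2)*(-5) + 7) = ((56 - 1*15) + 17/24)*(-(-2)*(-5) + 7) = ((56 - 15) + 17/24)*(-1*10 + 7) = (41 + 17/24)*(-10 + 7) = (1001/24)*(-3) = -1001/8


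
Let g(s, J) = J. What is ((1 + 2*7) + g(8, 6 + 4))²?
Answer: 625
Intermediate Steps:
((1 + 2*7) + g(8, 6 + 4))² = ((1 + 2*7) + (6 + 4))² = ((1 + 14) + 10)² = (15 + 10)² = 25² = 625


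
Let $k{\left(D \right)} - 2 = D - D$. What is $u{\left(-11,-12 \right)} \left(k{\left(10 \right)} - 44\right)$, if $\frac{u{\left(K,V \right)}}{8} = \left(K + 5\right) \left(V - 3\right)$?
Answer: $-30240$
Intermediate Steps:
$u{\left(K,V \right)} = 8 \left(-3 + V\right) \left(5 + K\right)$ ($u{\left(K,V \right)} = 8 \left(K + 5\right) \left(V - 3\right) = 8 \left(5 + K\right) \left(-3 + V\right) = 8 \left(-3 + V\right) \left(5 + K\right)$)
$k{\left(D \right)} = 2$ ($k{\left(D \right)} = 2 + \left(D - D\right) = 2 + 0 = 2$)
$u{\left(-11,-12 \right)} \left(k{\left(10 \right)} - 44\right) = \left(-120 - -264 + 40 \left(-12\right) + 8 \left(-11\right) \left(-12\right)\right) \left(2 - 44\right) = \left(-120 + 264 - 480 + 1056\right) \left(-42\right) = 720 \left(-42\right) = -30240$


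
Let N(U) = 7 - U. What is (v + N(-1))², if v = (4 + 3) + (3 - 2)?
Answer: 256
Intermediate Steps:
v = 8 (v = 7 + 1 = 8)
(v + N(-1))² = (8 + (7 - 1*(-1)))² = (8 + (7 + 1))² = (8 + 8)² = 16² = 256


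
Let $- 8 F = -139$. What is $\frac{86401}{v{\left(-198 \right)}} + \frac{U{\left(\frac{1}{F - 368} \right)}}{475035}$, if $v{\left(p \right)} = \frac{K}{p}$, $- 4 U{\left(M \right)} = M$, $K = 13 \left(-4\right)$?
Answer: $\frac{11397574464524377}{34644302550} \approx 3.2899 \cdot 10^{5}$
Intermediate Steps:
$K = -52$
$F = \frac{139}{8}$ ($F = \left(- \frac{1}{8}\right) \left(-139\right) = \frac{139}{8} \approx 17.375$)
$U{\left(M \right)} = - \frac{M}{4}$
$v{\left(p \right)} = - \frac{52}{p}$
$\frac{86401}{v{\left(-198 \right)}} + \frac{U{\left(\frac{1}{F - 368} \right)}}{475035} = \frac{86401}{\left(-52\right) \frac{1}{-198}} + \frac{\left(- \frac{1}{4}\right) \frac{1}{\frac{139}{8} - 368}}{475035} = \frac{86401}{\left(-52\right) \left(- \frac{1}{198}\right)} + - \frac{1}{4 \left(- \frac{2805}{8}\right)} \frac{1}{475035} = \frac{86401}{\frac{26}{99}} + \left(- \frac{1}{4}\right) \left(- \frac{8}{2805}\right) \frac{1}{475035} = 86401 \cdot \frac{99}{26} + \frac{2}{2805} \cdot \frac{1}{475035} = \frac{8553699}{26} + \frac{2}{1332473175} = \frac{11397574464524377}{34644302550}$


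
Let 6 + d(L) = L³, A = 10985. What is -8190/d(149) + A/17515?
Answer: 7238861201/11587724329 ≈ 0.62470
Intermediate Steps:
d(L) = -6 + L³
-8190/d(149) + A/17515 = -8190/(-6 + 149³) + 10985/17515 = -8190/(-6 + 3307949) + 10985*(1/17515) = -8190/3307943 + 2197/3503 = 7238861201/11587724329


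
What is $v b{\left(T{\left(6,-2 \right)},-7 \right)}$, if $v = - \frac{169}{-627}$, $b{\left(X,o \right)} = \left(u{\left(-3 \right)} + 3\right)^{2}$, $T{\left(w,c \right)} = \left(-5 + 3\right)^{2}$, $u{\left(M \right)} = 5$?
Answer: $\frac{10816}{627} \approx 17.25$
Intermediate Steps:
$T{\left(w,c \right)} = 4$ ($T{\left(w,c \right)} = \left(-2\right)^{2} = 4$)
$b{\left(X,o \right)} = 64$ ($b{\left(X,o \right)} = \left(5 + 3\right)^{2} = 8^{2} = 64$)
$v = \frac{169}{627}$ ($v = \left(-169\right) \left(- \frac{1}{627}\right) = \frac{169}{627} \approx 0.26954$)
$v b{\left(T{\left(6,-2 \right)},-7 \right)} = \frac{169}{627} \cdot 64 = \frac{10816}{627}$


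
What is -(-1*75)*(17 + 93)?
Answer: 8250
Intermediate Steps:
-(-1*75)*(17 + 93) = -(-75)*110 = -1*(-8250) = 8250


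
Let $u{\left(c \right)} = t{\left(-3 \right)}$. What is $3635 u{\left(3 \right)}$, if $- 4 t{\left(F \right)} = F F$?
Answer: $- \frac{32715}{4} \approx -8178.8$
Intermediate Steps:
$t{\left(F \right)} = - \frac{F^{2}}{4}$ ($t{\left(F \right)} = - \frac{F F}{4} = - \frac{F^{2}}{4}$)
$u{\left(c \right)} = - \frac{9}{4}$ ($u{\left(c \right)} = - \frac{\left(-3\right)^{2}}{4} = \left(- \frac{1}{4}\right) 9 = - \frac{9}{4}$)
$3635 u{\left(3 \right)} = 3635 \left(- \frac{9}{4}\right) = - \frac{32715}{4}$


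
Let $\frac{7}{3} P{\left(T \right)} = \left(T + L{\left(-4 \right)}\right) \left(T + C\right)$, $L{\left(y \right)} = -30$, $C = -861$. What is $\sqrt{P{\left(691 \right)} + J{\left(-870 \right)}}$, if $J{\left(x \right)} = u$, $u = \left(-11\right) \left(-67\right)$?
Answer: $\frac{i \sqrt{2323657}}{7} \approx 217.76 i$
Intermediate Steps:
$u = 737$
$J{\left(x \right)} = 737$
$P{\left(T \right)} = \frac{3 \left(-861 + T\right) \left(-30 + T\right)}{7}$ ($P{\left(T \right)} = \frac{3 \left(T - 30\right) \left(T - 861\right)}{7} = \frac{3 \left(-30 + T\right) \left(-861 + T\right)}{7} = \frac{3 \left(-861 + T\right) \left(-30 + T\right)}{7}$)
$\sqrt{P{\left(691 \right)} + J{\left(-870 \right)}} = \sqrt{\left(11070 - \frac{1847043}{7} + \frac{3 \cdot 691^{2}}{7}\right) + 737} = \sqrt{\left(11070 - \frac{1847043}{7} + \frac{3}{7} \cdot 477481\right) + 737} = \sqrt{\left(11070 - \frac{1847043}{7} + \frac{1432443}{7}\right) + 737} = \sqrt{- \frac{337110}{7} + 737} = \sqrt{- \frac{331951}{7}} = \frac{i \sqrt{2323657}}{7}$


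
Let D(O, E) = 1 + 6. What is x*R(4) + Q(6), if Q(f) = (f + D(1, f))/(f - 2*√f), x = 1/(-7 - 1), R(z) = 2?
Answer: 25/4 + 13*√6/6 ≈ 11.557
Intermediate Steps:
x = -⅛ (x = 1/(-8) = -⅛ ≈ -0.12500)
D(O, E) = 7
Q(f) = (7 + f)/(f - 2*√f) (Q(f) = (f + 7)/(f - 2*√f) = (7 + f)/(f - 2*√f))
x*R(4) + Q(6) = -⅛*2 + (7 + 6)/(6 - 2*√6) = -¼ + 13/(6 - 2*√6)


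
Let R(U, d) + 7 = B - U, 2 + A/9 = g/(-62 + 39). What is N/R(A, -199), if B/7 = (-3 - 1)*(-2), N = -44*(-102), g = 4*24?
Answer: 103224/2405 ≈ 42.921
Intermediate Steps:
g = 96
N = 4488
A = -1278/23 (A = -18 + 9*(96/(-62 + 39)) = -18 + 9*(96/(-23)) = -18 + 9*(96*(-1/23)) = -18 + 9*(-96/23) = -18 - 864/23 = -1278/23 ≈ -55.565)
B = 56 (B = 7*((-3 - 1)*(-2)) = 7*(-4*(-2)) = 7*8 = 56)
R(U, d) = 49 - U (R(U, d) = -7 + (56 - U) = 49 - U)
N/R(A, -199) = 4488/(49 - 1*(-1278/23)) = 4488/(49 + 1278/23) = 4488/(2405/23) = 4488*(23/2405) = 103224/2405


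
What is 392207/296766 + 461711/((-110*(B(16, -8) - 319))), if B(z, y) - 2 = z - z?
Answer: 37674096179/2587057605 ≈ 14.563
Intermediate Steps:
B(z, y) = 2 (B(z, y) = 2 + (z - z) = 2 + 0 = 2)
392207/296766 + 461711/((-110*(B(16, -8) - 319))) = 392207/296766 + 461711/((-110*(2 - 319))) = 392207*(1/296766) + 461711/((-110*(-317))) = 392207/296766 + 461711/34870 = 37674096179/2587057605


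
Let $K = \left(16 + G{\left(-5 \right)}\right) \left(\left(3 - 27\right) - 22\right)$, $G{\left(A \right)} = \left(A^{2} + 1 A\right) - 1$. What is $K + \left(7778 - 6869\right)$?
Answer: $-701$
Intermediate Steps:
$G{\left(A \right)} = -1 + A + A^{2}$ ($G{\left(A \right)} = \left(A^{2} + A\right) - 1 = \left(A + A^{2}\right) - 1 = -1 + A + A^{2}$)
$K = -1610$ ($K = \left(16 - \left(6 - 25\right)\right) \left(\left(3 - 27\right) - 22\right) = \left(16 - -19\right) \left(-24 - 22\right) = \left(16 + 19\right) \left(-46\right) = 35 \left(-46\right) = -1610$)
$K + \left(7778 - 6869\right) = -1610 + \left(7778 - 6869\right) = -1610 + 909 = -701$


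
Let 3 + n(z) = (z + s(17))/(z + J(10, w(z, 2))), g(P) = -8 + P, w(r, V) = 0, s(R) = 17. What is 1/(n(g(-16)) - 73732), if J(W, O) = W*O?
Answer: -24/1769633 ≈ -1.3562e-5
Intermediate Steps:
J(W, O) = O*W
n(z) = -3 + (17 + z)/z (n(z) = -3 + (z + 17)/(z + 0*10) = -3 + (17 + z)/(z + 0) = -3 + (17 + z)/z)
1/(n(g(-16)) - 73732) = 1/((-2 + 17/(-8 - 16)) - 73732) = 1/((-2 + 17/(-24)) - 73732) = 1/((-2 + 17*(-1/24)) - 73732) = 1/((-2 - 17/24) - 73732) = 1/(-65/24 - 73732) = 1/(-1769633/24) = -24/1769633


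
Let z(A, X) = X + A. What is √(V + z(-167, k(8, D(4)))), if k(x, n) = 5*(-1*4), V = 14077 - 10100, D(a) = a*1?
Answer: √3790 ≈ 61.563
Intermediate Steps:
D(a) = a
V = 3977
k(x, n) = -20 (k(x, n) = 5*(-4) = -20)
z(A, X) = A + X
√(V + z(-167, k(8, D(4)))) = √(3977 + (-167 - 20)) = √(3977 - 187) = √3790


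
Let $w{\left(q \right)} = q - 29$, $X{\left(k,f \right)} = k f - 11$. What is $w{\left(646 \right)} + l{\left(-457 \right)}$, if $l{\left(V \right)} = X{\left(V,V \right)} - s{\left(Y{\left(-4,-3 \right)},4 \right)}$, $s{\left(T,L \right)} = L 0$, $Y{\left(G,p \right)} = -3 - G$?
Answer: $209455$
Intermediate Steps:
$X{\left(k,f \right)} = -11 + f k$ ($X{\left(k,f \right)} = f k - 11 = -11 + f k$)
$w{\left(q \right)} = -29 + q$
$s{\left(T,L \right)} = 0$
$l{\left(V \right)} = -11 + V^{2}$ ($l{\left(V \right)} = \left(-11 + V V\right) - 0 = \left(-11 + V^{2}\right) + 0 = -11 + V^{2}$)
$w{\left(646 \right)} + l{\left(-457 \right)} = \left(-29 + 646\right) - \left(11 - \left(-457\right)^{2}\right) = 617 + \left(-11 + 208849\right) = 617 + 208838 = 209455$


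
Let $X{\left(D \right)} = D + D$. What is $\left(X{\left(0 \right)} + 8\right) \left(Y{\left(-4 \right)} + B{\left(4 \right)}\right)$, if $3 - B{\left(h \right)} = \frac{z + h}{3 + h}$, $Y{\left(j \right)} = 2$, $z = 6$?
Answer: $\frac{200}{7} \approx 28.571$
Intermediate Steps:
$B{\left(h \right)} = 3 - \frac{6 + h}{3 + h}$
$X{\left(D \right)} = 2 D$
$\left(X{\left(0 \right)} + 8\right) \left(Y{\left(-4 \right)} + B{\left(4 \right)}\right) = \left(2 \cdot 0 + 8\right) \left(2 + \frac{3 + 2 \cdot 4}{3 + 4}\right) = \left(0 + 8\right) \left(2 + \frac{3 + 8}{7}\right) = 8 \left(2 + \frac{1}{7} \cdot 11\right) = 8 \left(2 + \frac{11}{7}\right) = 8 \cdot \frac{25}{7} = \frac{200}{7}$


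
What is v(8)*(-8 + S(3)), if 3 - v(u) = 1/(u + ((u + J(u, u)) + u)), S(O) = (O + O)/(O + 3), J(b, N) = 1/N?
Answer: -3997/193 ≈ -20.710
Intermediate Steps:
S(O) = 2*O/(3 + O) (S(O) = (2*O)/(3 + O) = 2*O/(3 + O))
v(u) = 3 - 1/(1/u + 3*u) (v(u) = 3 - 1/(u + ((u + 1/u) + u)) = 3 - 1/(u + (1/u + 2*u)) = 3 - 1/(1/u + 3*u))
v(8)*(-8 + S(3)) = ((3 + 8*(-1 + 9*8))/(1 + 3*8**2))*(-8 + 2*3/(3 + 3)) = ((3 + 8*(-1 + 72))/(1 + 3*64))*(-8 + 2*3/6) = ((3 + 8*71)/(1 + 192))*(-8 + 2*3*(1/6)) = ((3 + 568)/193)*(-8 + 1) = ((1/193)*571)*(-7) = (571/193)*(-7) = -3997/193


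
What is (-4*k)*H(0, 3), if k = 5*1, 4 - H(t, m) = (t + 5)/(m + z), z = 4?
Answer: -460/7 ≈ -65.714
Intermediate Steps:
H(t, m) = 4 - (5 + t)/(4 + m) (H(t, m) = 4 - (t + 5)/(m + 4) = 4 - (5 + t)/(4 + m))
k = 5
(-4*k)*H(0, 3) = (-4*5)*((11 - 1*0 + 4*3)/(4 + 3)) = -20*(11 + 0 + 12)/7 = -20*23/7 = -460/7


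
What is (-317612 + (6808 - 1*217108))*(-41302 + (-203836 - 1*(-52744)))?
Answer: 101567101328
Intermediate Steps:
(-317612 + (6808 - 1*217108))*(-41302 + (-203836 - 1*(-52744))) = (-317612 + (6808 - 217108))*(-41302 + (-203836 + 52744)) = (-317612 - 210300)*(-41302 - 151092) = -527912*(-192394) = 101567101328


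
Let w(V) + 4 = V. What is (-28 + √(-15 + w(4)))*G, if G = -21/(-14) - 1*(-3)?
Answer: -126 + 9*I*√15/2 ≈ -126.0 + 17.428*I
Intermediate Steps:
w(V) = -4 + V
G = 9/2 (G = -21*(-1/14) + 3 = 3/2 + 3 = 9/2 ≈ 4.5000)
(-28 + √(-15 + w(4)))*G = (-28 + √(-15 + (-4 + 4)))*(9/2) = (-28 + √(-15 + 0))*(9/2) = (-28 + √(-15))*(9/2) = (-28 + I*√15)*(9/2) = -126 + 9*I*√15/2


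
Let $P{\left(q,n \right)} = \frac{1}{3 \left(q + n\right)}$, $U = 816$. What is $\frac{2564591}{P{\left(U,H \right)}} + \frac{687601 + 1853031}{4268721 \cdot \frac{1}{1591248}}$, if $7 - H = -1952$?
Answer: $\frac{30380725188120937}{1422907} \approx 2.1351 \cdot 10^{10}$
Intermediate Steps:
$H = 1959$ ($H = 7 - -1952 = 7 + 1952 = 1959$)
$P{\left(q,n \right)} = \frac{1}{3 n + 3 q}$ ($P{\left(q,n \right)} = \frac{1}{3 \left(n + q\right)} = \frac{1}{3 n + 3 q}$)
$\frac{2564591}{P{\left(U,H \right)}} + \frac{687601 + 1853031}{4268721 \cdot \frac{1}{1591248}} = \frac{2564591}{\frac{1}{3} \frac{1}{1959 + 816}} + \frac{687601 + 1853031}{4268721 \cdot \frac{1}{1591248}} = \frac{2564591}{\frac{1}{3} \cdot \frac{1}{2775}} + \frac{2540632}{4268721 \cdot \frac{1}{1591248}} = \frac{2564591}{\frac{1}{3} \cdot \frac{1}{2775}} + \frac{2540632}{\frac{1422907}{530416}} = 2564591 \frac{1}{\frac{1}{8325}} + 2540632 \cdot \frac{530416}{1422907} = 2564591 \cdot 8325 + \frac{1347591862912}{1422907} = 21350220075 + \frac{1347591862912}{1422907} = \frac{30380725188120937}{1422907}$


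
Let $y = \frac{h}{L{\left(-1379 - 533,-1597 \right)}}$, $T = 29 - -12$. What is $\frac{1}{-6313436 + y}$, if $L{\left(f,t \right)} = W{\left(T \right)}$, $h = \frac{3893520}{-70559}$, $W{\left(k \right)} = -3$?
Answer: $- \frac{70559}{445468432884} \approx -1.5839 \cdot 10^{-7}$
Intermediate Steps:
$T = 41$ ($T = 29 + 12 = 41$)
$h = - \frac{3893520}{70559}$ ($h = 3893520 \left(- \frac{1}{70559}\right) = - \frac{3893520}{70559} \approx -55.181$)
$L{\left(f,t \right)} = -3$
$y = \frac{1297840}{70559}$ ($y = - \frac{3893520}{70559 \left(-3\right)} = \left(- \frac{3893520}{70559}\right) \left(- \frac{1}{3}\right) = \frac{1297840}{70559} \approx 18.394$)
$\frac{1}{-6313436 + y} = \frac{1}{-6313436 + \frac{1297840}{70559}} = \frac{1}{- \frac{445468432884}{70559}} = - \frac{70559}{445468432884}$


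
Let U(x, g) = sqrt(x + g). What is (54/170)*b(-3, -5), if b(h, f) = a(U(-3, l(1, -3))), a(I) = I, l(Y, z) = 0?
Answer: 27*I*sqrt(3)/85 ≈ 0.55018*I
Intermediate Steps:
U(x, g) = sqrt(g + x)
b(h, f) = I*sqrt(3) (b(h, f) = sqrt(0 - 3) = sqrt(-3) = I*sqrt(3))
(54/170)*b(-3, -5) = (54/170)*(I*sqrt(3)) = (54*(1/170))*(I*sqrt(3)) = 27*(I*sqrt(3))/85 = 27*I*sqrt(3)/85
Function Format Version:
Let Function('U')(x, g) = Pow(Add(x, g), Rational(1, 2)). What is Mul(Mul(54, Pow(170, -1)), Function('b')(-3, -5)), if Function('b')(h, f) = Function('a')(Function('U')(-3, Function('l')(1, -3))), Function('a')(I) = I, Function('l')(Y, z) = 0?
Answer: Mul(Rational(27, 85), I, Pow(3, Rational(1, 2))) ≈ Mul(0.55018, I)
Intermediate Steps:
Function('U')(x, g) = Pow(Add(g, x), Rational(1, 2))
Function('b')(h, f) = Mul(I, Pow(3, Rational(1, 2))) (Function('b')(h, f) = Pow(Add(0, -3), Rational(1, 2)) = Pow(-3, Rational(1, 2)) = Mul(I, Pow(3, Rational(1, 2))))
Mul(Mul(54, Pow(170, -1)), Function('b')(-3, -5)) = Mul(Mul(54, Pow(170, -1)), Mul(I, Pow(3, Rational(1, 2)))) = Mul(Mul(54, Rational(1, 170)), Mul(I, Pow(3, Rational(1, 2)))) = Mul(Rational(27, 85), Mul(I, Pow(3, Rational(1, 2)))) = Mul(Rational(27, 85), I, Pow(3, Rational(1, 2)))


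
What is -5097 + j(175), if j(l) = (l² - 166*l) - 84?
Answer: -3606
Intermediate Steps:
j(l) = -84 + l² - 166*l
-5097 + j(175) = -5097 + (-84 + 175² - 166*175) = -5097 + (-84 + 30625 - 29050) = -5097 + 1491 = -3606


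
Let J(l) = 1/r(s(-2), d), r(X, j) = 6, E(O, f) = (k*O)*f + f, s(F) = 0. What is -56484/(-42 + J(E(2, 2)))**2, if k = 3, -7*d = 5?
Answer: -2033424/63001 ≈ -32.276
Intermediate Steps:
d = -5/7 (d = -1/7*5 = -5/7 ≈ -0.71429)
E(O, f) = f + 3*O*f (E(O, f) = (3*O)*f + f = 3*O*f + f = f + 3*O*f)
J(l) = 1/6
-56484/(-42 + J(E(2, 2)))**2 = -56484/(-42 + 1/6)**2 = -56484/((-251/6)**2) = -56484/63001/36 = -56484*36/63001 = -2033424/63001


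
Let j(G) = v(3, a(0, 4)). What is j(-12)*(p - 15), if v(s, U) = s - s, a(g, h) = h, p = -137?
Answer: 0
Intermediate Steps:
v(s, U) = 0
j(G) = 0
j(-12)*(p - 15) = 0*(-137 - 15) = 0*(-152) = 0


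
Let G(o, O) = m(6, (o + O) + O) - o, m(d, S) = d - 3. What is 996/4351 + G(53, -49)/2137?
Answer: 1910902/9298087 ≈ 0.20552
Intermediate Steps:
m(d, S) = -3 + d
G(o, O) = 3 - o (G(o, O) = (-3 + 6) - o = 3 - o)
996/4351 + G(53, -49)/2137 = 996/4351 + (3 - 1*53)/2137 = 996*(1/4351) + (3 - 53)*(1/2137) = 996/4351 - 50*1/2137 = 996/4351 - 50/2137 = 1910902/9298087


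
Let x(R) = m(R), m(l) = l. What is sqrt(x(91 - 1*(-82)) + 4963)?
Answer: 4*sqrt(321) ≈ 71.666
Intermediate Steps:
x(R) = R
sqrt(x(91 - 1*(-82)) + 4963) = sqrt((91 - 1*(-82)) + 4963) = sqrt((91 + 82) + 4963) = sqrt(173 + 4963) = sqrt(5136) = 4*sqrt(321)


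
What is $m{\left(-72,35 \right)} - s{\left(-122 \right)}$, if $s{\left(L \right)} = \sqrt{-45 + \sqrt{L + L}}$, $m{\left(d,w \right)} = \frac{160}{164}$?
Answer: $\frac{40}{41} - \sqrt{-45 + 2 i \sqrt{61}} \approx -0.172 - 6.8057 i$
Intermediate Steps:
$m{\left(d,w \right)} = \frac{40}{41}$ ($m{\left(d,w \right)} = 160 \cdot \frac{1}{164} = \frac{40}{41}$)
$s{\left(L \right)} = \sqrt{-45 + \sqrt{2} \sqrt{L}}$ ($s{\left(L \right)} = \sqrt{-45 + \sqrt{2 L}} = \sqrt{-45 + \sqrt{2} \sqrt{L}}$)
$m{\left(-72,35 \right)} - s{\left(-122 \right)} = \frac{40}{41} - \sqrt{-45 + \sqrt{2} \sqrt{-122}} = \frac{40}{41} - \sqrt{-45 + \sqrt{2} i \sqrt{122}} = \frac{40}{41} - \sqrt{-45 + 2 i \sqrt{61}}$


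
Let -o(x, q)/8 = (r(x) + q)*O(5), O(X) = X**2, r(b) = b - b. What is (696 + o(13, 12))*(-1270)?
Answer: 2164080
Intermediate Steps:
r(b) = 0
o(x, q) = -200*q (o(x, q) = -8*(0 + q)*5**2 = -8*q*25 = -200*q)
(696 + o(13, 12))*(-1270) = (696 - 200*12)*(-1270) = (696 - 2400)*(-1270) = -1704*(-1270) = 2164080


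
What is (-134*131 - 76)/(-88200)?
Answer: 1763/8820 ≈ 0.19989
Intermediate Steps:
(-134*131 - 76)/(-88200) = (-17554 - 76)*(-1/88200) = -17630*(-1/88200) = 1763/8820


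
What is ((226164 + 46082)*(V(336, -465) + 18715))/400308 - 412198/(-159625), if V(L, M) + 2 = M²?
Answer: 2552482144201621/15974791125 ≈ 1.5978e+5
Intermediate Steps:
V(L, M) = -2 + M²
((226164 + 46082)*(V(336, -465) + 18715))/400308 - 412198/(-159625) = ((226164 + 46082)*((-2 + (-465)²) + 18715))/400308 - 412198/(-159625) = (272246*((-2 + 216225) + 18715))*(1/400308) - 412198*(-1/159625) = (272246*(216223 + 18715))*(1/400308) + 412198/159625 = (272246*234938)*(1/400308) + 412198/159625 = 63960930748*(1/400308) + 412198/159625 = 15990232687/100077 + 412198/159625 = 2552482144201621/15974791125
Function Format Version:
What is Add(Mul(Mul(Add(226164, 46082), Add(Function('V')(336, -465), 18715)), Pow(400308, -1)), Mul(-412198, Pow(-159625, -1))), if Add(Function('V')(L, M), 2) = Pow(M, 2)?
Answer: Rational(2552482144201621, 15974791125) ≈ 1.5978e+5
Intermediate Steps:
Function('V')(L, M) = Add(-2, Pow(M, 2))
Add(Mul(Mul(Add(226164, 46082), Add(Function('V')(336, -465), 18715)), Pow(400308, -1)), Mul(-412198, Pow(-159625, -1))) = Add(Mul(Mul(Add(226164, 46082), Add(Add(-2, Pow(-465, 2)), 18715)), Pow(400308, -1)), Mul(-412198, Pow(-159625, -1))) = Add(Mul(Mul(272246, Add(Add(-2, 216225), 18715)), Rational(1, 400308)), Mul(-412198, Rational(-1, 159625))) = Add(Mul(Mul(272246, Add(216223, 18715)), Rational(1, 400308)), Rational(412198, 159625)) = Add(Mul(Mul(272246, 234938), Rational(1, 400308)), Rational(412198, 159625)) = Add(Mul(63960930748, Rational(1, 400308)), Rational(412198, 159625)) = Add(Rational(15990232687, 100077), Rational(412198, 159625)) = Rational(2552482144201621, 15974791125)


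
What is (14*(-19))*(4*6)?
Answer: -6384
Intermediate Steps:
(14*(-19))*(4*6) = -266*24 = -6384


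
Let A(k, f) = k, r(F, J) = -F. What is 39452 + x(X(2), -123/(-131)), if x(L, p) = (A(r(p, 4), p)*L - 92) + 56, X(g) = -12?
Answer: 5164972/131 ≈ 39427.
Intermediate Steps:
x(L, p) = -36 - L*p (x(L, p) = ((-p)*L - 92) + 56 = (-L*p - 92) + 56 = (-92 - L*p) + 56 = -36 - L*p)
39452 + x(X(2), -123/(-131)) = 39452 + (-36 - 1*(-12)*(-123/(-131))) = 39452 + (-36 - 1*(-12)*(-123*(-1/131))) = 39452 + (-36 - 1*(-12)*123/131) = 39452 + (-36 + 1476/131) = 39452 - 3240/131 = 5164972/131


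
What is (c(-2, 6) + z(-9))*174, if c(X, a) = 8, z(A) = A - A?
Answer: 1392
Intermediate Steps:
z(A) = 0
(c(-2, 6) + z(-9))*174 = (8 + 0)*174 = 8*174 = 1392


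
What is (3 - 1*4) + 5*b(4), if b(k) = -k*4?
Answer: -81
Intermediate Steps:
b(k) = -4*k
(3 - 1*4) + 5*b(4) = (3 - 1*4) + 5*(-4*4) = (3 - 4) + 5*(-16) = -1 - 80 = -81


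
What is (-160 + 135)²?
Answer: 625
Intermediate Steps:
(-160 + 135)² = (-25)² = 625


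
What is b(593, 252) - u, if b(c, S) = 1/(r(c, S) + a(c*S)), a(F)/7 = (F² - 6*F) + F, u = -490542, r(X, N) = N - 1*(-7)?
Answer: 76677893796185683/156312596671 ≈ 4.9054e+5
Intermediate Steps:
r(X, N) = 7 + N (r(X, N) = N + 7 = 7 + N)
a(F) = -35*F + 7*F² (a(F) = 7*((F² - 6*F) + F) = 7*(F² - 5*F) = -35*F + 7*F²)
b(c, S) = 1/(7 + S + 7*S*c*(-5 + S*c)) (b(c, S) = 1/((7 + S) + 7*(c*S)*(-5 + c*S)) = 1/((7 + S) + 7*(S*c)*(-5 + S*c)) = 1/((7 + S) + 7*S*c*(-5 + S*c)) = 1/(7 + S + 7*S*c*(-5 + S*c)))
b(593, 252) - u = 1/(7 + 252 + 7*252*593*(-5 + 252*593)) - 1*(-490542) = 1/(7 + 252 + 7*252*593*(-5 + 149436)) + 490542 = 1/(7 + 252 + 7*252*593*149431) + 490542 = 1/(7 + 252 + 156312596412) + 490542 = 1/156312596671 + 490542 = 76677893796185683/156312596671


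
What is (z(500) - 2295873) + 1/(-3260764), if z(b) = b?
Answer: -7484669644973/3260764 ≈ -2.2954e+6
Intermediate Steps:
(z(500) - 2295873) + 1/(-3260764) = (500 - 2295873) + 1/(-3260764) = -2295373 - 1/3260764 = -7484669644973/3260764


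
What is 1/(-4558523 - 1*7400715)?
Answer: -1/11959238 ≈ -8.3617e-8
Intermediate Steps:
1/(-4558523 - 1*7400715) = 1/(-4558523 - 7400715) = 1/(-11959238) = -1/11959238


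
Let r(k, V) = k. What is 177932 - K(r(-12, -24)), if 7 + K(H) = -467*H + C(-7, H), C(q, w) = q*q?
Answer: 172286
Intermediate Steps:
C(q, w) = q**2
K(H) = 42 - 467*H (K(H) = -7 + (-467*H + (-7)**2) = -7 + (-467*H + 49) = -7 + (49 - 467*H) = 42 - 467*H)
177932 - K(r(-12, -24)) = 177932 - (42 - 467*(-12)) = 177932 - (42 + 5604) = 177932 - 1*5646 = 177932 - 5646 = 172286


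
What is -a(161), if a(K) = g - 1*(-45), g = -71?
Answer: 26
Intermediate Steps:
a(K) = -26 (a(K) = -71 - 1*(-45) = -71 + 45 = -26)
-a(161) = -1*(-26) = 26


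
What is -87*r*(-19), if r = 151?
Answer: 249603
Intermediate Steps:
-87*r*(-19) = -87*151*(-19) = -13137*(-19) = 249603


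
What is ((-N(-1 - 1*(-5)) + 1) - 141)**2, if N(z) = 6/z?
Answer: 80089/4 ≈ 20022.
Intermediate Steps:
((-N(-1 - 1*(-5)) + 1) - 141)**2 = ((-6/(-1 - 1*(-5)) + 1) - 141)**2 = ((-6/(-1 + 5) + 1) - 141)**2 = ((-6/4 + 1) - 141)**2 = ((-1*3/2 + 1) - 141)**2 = ((-3/2 + 1) - 141)**2 = (-1/2 - 141)**2 = (-283/2)**2 = 80089/4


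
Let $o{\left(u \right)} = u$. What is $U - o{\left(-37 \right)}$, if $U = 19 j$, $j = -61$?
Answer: $-1122$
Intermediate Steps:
$U = -1159$ ($U = 19 \left(-61\right) = -1159$)
$U - o{\left(-37 \right)} = -1159 - -37 = -1159 + 37 = -1122$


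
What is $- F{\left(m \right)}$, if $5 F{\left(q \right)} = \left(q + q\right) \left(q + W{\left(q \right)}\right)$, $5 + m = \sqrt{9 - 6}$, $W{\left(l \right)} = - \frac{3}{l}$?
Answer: $-10 + 4 \sqrt{3} \approx -3.0718$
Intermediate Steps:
$m = -5 + \sqrt{3}$ ($m = -5 + \sqrt{9 - 6} = -5 + \sqrt{3} \approx -3.2679$)
$F{\left(q \right)} = \frac{2 q \left(q - \frac{3}{q}\right)}{5}$ ($F{\left(q \right)} = \frac{\left(q + q\right) \left(q - \frac{3}{q}\right)}{5} = \frac{2 q \left(q - \frac{3}{q}\right)}{5}$)
$- F{\left(m \right)} = - (- \frac{6}{5} + \frac{2 \left(-5 + \sqrt{3}\right)^{2}}{5}) = \frac{6}{5} - \frac{2 \left(-5 + \sqrt{3}\right)^{2}}{5}$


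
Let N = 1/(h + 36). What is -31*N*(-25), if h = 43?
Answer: 775/79 ≈ 9.8101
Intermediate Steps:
N = 1/79 (N = 1/(43 + 36) = 1/79 ≈ 0.012658)
-31*N*(-25) = -31*1/79*(-25) = -31/79*(-25) = 775/79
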